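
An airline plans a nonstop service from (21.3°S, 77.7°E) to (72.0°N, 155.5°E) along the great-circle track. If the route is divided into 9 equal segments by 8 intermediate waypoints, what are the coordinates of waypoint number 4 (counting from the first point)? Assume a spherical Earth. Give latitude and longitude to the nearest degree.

From cos δ = sin φ₁ sin φ₂ + cos φ₁ cos φ₂ cos Δλ, the central angle is δ ≈ 1.859 rad (106.5°).
Interpolate at f = 4/9 with slerp weights a = sin((1−f)δ)/sin δ ≈ 0.896, b = sin(fδ)/sin δ ≈ 0.767.
p = a·p₁ + b·p₂ ≈ (-0.038, 0.914, 0.404); φ = arcsin(p_z) ≈ 23.84°, λ = atan2(p_y, p_x) ≈ 92.38°.

≈ (24°N, 92°E)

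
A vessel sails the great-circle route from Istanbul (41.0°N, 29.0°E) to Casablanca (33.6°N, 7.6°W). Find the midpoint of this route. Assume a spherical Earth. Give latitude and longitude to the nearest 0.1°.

≈ (38.7°N, 9.8°E)

Convert each endpoint to a unit vector on the sphere (x = cos φ cos λ, y = cos φ sin λ, z = sin φ).
The central angle between the endpoints is δ = arccos(p₁·p₂) ≈ 0.520 rad (29.8°).
Interpolate at f = 1/2 with slerp weights a = sin((1−f)δ)/sin δ ≈ 0.517, b = sin(fδ)/sin δ ≈ 0.517.
p = a·p₁ + b·p₂ ≈ (0.769, 0.132, 0.626); φ = arcsin(p_z) ≈ 38.74°, λ = atan2(p_y, p_x) ≈ 9.77°.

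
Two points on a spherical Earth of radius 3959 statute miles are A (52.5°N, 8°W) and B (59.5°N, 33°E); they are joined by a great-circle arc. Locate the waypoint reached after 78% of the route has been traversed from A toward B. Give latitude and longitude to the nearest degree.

≈ (59°N, 23°E)

From cos δ = sin φ₁ sin φ₂ + cos φ₁ cos φ₂ cos Δλ, the central angle is δ ≈ 0.411 rad (23.5°).
Interpolate at f = 0.78 with slerp weights a = sin((1−f)δ)/sin δ ≈ 0.226, b = sin(fδ)/sin δ ≈ 0.789.
p = a·p₁ + b·p₂ ≈ (0.472, 0.199, 0.859); φ = arcsin(p_z) ≈ 59.19°, λ = atan2(p_y, p_x) ≈ 22.85°.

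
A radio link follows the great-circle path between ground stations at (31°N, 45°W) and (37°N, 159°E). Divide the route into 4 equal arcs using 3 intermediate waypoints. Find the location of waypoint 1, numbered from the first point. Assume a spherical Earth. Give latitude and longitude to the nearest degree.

Convert each endpoint to a unit vector on the sphere (x = cos φ cos λ, y = cos φ sin λ, z = sin φ).
The central angle between the endpoints is δ = arccos(p₁·p₂) ≈ 1.892 rad (108.4°).
Interpolate at f = 1/4 with slerp weights a = sin((1−f)δ)/sin δ ≈ 1.042, b = sin(fδ)/sin δ ≈ 0.480.
p = a·p₁ + b·p₂ ≈ (0.273, -0.494, 0.825); φ = arcsin(p_z) ≈ 55.62°, λ = atan2(p_y, p_x) ≈ -61.03°.

≈ (56°N, 61°W)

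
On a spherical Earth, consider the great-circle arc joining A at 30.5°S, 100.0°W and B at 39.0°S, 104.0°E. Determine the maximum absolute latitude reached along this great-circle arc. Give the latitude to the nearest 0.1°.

The great circle lies in the plane with unit normal n̂ = (p₁ × p₂)/|p₁ × p₂|.
Here n̂_z ≈ -0.285; the vertex latitude is φ_max = arccos|n̂_z| ≈ 73.5°.
Check via Clairaut: cos φ_max = |cos φ₁| · sin C = cos(30.5°)·sin(160.7°) ≈ 0.285, again giving ≈ 73.5°.

≈ 73.5°S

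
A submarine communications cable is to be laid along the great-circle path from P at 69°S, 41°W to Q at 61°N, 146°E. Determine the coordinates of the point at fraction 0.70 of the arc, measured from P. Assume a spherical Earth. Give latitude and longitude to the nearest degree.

From cos δ = sin φ₁ sin φ₂ + cos φ₁ cos φ₂ cos Δλ, the central angle is δ ≈ 2.993 rad (171.5°).
Interpolate at f = 0.70 with slerp weights a = sin((1−f)δ)/sin δ ≈ 5.280, b = sin(fδ)/sin δ ≈ 5.845.
p = a·p₁ + b·p₂ ≈ (-0.921, 0.343, 0.183); φ = arcsin(p_z) ≈ 10.54°, λ = atan2(p_y, p_x) ≈ 159.57°.

≈ 11°N, 160°E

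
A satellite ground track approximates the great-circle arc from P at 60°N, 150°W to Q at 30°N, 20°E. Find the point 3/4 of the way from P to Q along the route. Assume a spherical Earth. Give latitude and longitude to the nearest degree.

Convert each endpoint to a unit vector on the sphere (x = cos φ cos λ, y = cos φ sin λ, z = sin φ).
The central angle between the endpoints is δ = arccos(p₁·p₂) ≈ 1.564 rad (89.6°).
Interpolate at f = 3/4 with slerp weights a = sin((1−f)δ)/sin δ ≈ 0.381, b = sin(fδ)/sin δ ≈ 0.922.
p = a·p₁ + b·p₂ ≈ (0.585, 0.178, 0.791); φ = arcsin(p_z) ≈ 52.29°, λ = atan2(p_y, p_x) ≈ 16.90°.

≈ 52°N, 17°E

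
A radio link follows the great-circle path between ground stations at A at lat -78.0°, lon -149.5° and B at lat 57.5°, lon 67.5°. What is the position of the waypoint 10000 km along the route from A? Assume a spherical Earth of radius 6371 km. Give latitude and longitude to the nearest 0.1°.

≈ lat -7.3°, lon 84.0°

From cos δ = sin φ₁ sin φ₂ + cos φ₁ cos φ₂ cos Δλ, the central angle is δ ≈ 2.724 rad (156.1°). The total great-circle distance is δ·R ≈ 2.724 × 6371 ≈ 17356 km, so the target fraction is f = 10000/17356 ≈ 0.576.
Interpolate at f ≈ 0.576 with slerp weights a = sin((1−f)δ)/sin δ ≈ 2.257, b = sin(fδ)/sin δ ≈ 2.467.
p = a·p₁ + b·p₂ ≈ (0.103, 0.987, -0.127); φ = arcsin(p_z) ≈ -7.27°, λ = atan2(p_y, p_x) ≈ 84.04°.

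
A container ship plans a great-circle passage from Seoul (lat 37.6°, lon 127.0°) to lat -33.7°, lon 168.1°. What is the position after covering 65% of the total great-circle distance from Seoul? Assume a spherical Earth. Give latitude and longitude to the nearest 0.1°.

Write both endpoints as unit vectors p₁, p₂ with components (cos φ cos λ, cos φ sin λ, sin φ).
The central angle between the endpoints is δ = arccos(p₁·p₂) ≈ 1.412 rad (80.9°).
Interpolate at f = 0.65 with slerp weights a = sin((1−f)δ)/sin δ ≈ 0.480, b = sin(fδ)/sin δ ≈ 0.804.
p = a·p₁ + b·p₂ ≈ (-0.884, 0.442, -0.153); φ = arcsin(p_z) ≈ -8.81°, λ = atan2(p_y, p_x) ≈ 153.43°.

≈ lat -8.8°, lon 153.4°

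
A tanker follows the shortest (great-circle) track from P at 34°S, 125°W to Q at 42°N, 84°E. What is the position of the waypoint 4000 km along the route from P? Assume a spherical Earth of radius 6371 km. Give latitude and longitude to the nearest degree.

Convert each endpoint to a unit vector on the sphere (x = cos φ cos λ, y = cos φ sin λ, z = sin φ).
The central angle between the endpoints is δ = arccos(p₁·p₂) ≈ 2.721 rad (155.9°). The total great-circle distance is δ·R ≈ 2.721 × 6371 ≈ 17338 km, so the target fraction is f = 4000/17338 ≈ 0.231.
Interpolate at f ≈ 0.231 with slerp weights a = sin((1−f)δ)/sin δ ≈ 2.124, b = sin(fδ)/sin δ ≈ 1.440.
p = a·p₁ + b·p₂ ≈ (-0.898, -0.378, -0.224); φ = arcsin(p_z) ≈ -12.96°, λ = atan2(p_y, p_x) ≈ -157.17°.

≈ 13°S, 157°W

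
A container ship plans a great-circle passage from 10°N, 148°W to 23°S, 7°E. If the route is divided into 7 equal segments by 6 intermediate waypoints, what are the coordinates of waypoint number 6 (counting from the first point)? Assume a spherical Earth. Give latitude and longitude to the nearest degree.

Convert each endpoint to a unit vector on the sphere (x = cos φ cos λ, y = cos φ sin λ, z = sin φ).
The central angle between the endpoints is δ = arccos(p₁·p₂) ≈ 2.667 rad (152.8°).
Interpolate at f = 6/7 with slerp weights a = sin((1−f)δ)/sin δ ≈ 0.814, b = sin(fδ)/sin δ ≈ 1.652.
p = a·p₁ + b·p₂ ≈ (0.830, -0.239, -0.504); φ = arcsin(p_z) ≈ -30.28°, λ = atan2(p_y, p_x) ≈ -16.08°.

≈ 30°S, 16°W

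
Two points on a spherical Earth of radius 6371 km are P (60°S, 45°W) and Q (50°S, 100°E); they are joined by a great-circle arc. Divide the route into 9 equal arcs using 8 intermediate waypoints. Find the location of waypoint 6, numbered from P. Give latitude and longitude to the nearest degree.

≈ (70°S, 80°E)

From cos δ = sin φ₁ sin φ₂ + cos φ₁ cos φ₂ cos Δλ, the central angle is δ ≈ 1.159 rad (66.4°).
Interpolate at f = 6/9 with slerp weights a = sin((1−f)δ)/sin δ ≈ 0.411, b = sin(fδ)/sin δ ≈ 0.762.
p = a·p₁ + b·p₂ ≈ (0.060, 0.337, -0.940); φ = arcsin(p_z) ≈ -69.99°, λ = atan2(p_y, p_x) ≈ 79.84°.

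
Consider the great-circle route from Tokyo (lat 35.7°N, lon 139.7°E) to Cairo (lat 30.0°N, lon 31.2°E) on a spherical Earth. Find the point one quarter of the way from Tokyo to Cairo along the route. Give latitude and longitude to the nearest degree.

≈ lat 45°N, lon 114°E

Convert each endpoint to a unit vector on the sphere (x = cos φ cos λ, y = cos φ sin λ, z = sin φ).
The central angle between the endpoints is δ = arccos(p₁·p₂) ≈ 1.502 rad (86.1°).
Interpolate at f = 1/4 with slerp weights a = sin((1−f)δ)/sin δ ≈ 0.905, b = sin(fδ)/sin δ ≈ 0.368.
p = a·p₁ + b·p₂ ≈ (-0.288, 0.640, 0.712); φ = arcsin(p_z) ≈ 45.40°, λ = atan2(p_y, p_x) ≈ 114.23°.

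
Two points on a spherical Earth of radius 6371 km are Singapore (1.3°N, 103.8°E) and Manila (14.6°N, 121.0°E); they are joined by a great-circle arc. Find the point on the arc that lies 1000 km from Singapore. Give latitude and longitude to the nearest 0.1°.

From cos δ = sin φ₁ sin φ₂ + cos φ₁ cos φ₂ cos Δλ, the central angle is δ ≈ 0.377 rad (21.6°). The total great-circle distance is δ·R ≈ 0.377 × 6371 ≈ 2399 km, so the target fraction is f = 1000/2399 ≈ 0.417.
Interpolate at f ≈ 0.417 with slerp weights a = sin((1−f)δ)/sin δ ≈ 0.592, b = sin(fδ)/sin δ ≈ 0.425.
p = a·p₁ + b·p₂ ≈ (-0.353, 0.928, 0.121); φ = arcsin(p_z) ≈ 6.93°, λ = atan2(p_y, p_x) ≈ 110.84°.

≈ (6.9°N, 110.8°E)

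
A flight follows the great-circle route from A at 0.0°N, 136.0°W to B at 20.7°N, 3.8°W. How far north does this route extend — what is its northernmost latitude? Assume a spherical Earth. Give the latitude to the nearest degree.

≈ 27°N

The great circle lies in the plane with unit normal n̂ = (p₁ × p₂)/|p₁ × p₂|.
Here n̂_z ≈ +0.891; the vertex latitude is φ_max = arccos|n̂_z| ≈ 27.0°.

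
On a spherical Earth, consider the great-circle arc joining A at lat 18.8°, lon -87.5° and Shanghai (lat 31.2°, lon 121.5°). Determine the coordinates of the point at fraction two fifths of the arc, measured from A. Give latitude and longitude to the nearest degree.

≈ lat 56°, lon -130°

From cos δ = sin φ₁ sin φ₂ + cos φ₁ cos φ₂ cos Δλ, the central angle is δ ≈ 2.143 rad (122.8°).
Interpolate at f = 2/5 with slerp weights a = sin((1−f)δ)/sin δ ≈ 1.141, b = sin(fδ)/sin δ ≈ 0.899.
p = a·p₁ + b·p₂ ≈ (-0.355, -0.424, 0.834); φ = arcsin(p_z) ≈ 56.46°, λ = atan2(p_y, p_x) ≈ -129.93°.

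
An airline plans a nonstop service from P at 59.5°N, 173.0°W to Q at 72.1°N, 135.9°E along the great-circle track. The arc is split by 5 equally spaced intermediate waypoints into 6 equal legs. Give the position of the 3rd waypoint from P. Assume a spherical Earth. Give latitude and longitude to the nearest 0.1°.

≈ 67.8°N, 168.1°E

Convert each endpoint to a unit vector on the sphere (x = cos φ cos λ, y = cos φ sin λ, z = sin φ).
The central angle between the endpoints is δ = arccos(p₁·p₂) ≈ 0.408 rad (23.4°).
Interpolate at f = 3/6 with slerp weights a = sin((1−f)δ)/sin δ ≈ 0.511, b = sin(fδ)/sin δ ≈ 0.511.
p = a·p₁ + b·p₂ ≈ (-0.370, 0.078, 0.926); φ = arcsin(p_z) ≈ 67.79°, λ = atan2(p_y, p_x) ≈ 168.15°.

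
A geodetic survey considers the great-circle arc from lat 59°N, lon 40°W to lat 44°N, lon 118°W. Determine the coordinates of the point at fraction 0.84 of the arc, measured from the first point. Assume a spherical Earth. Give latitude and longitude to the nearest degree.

≈ lat 49°N, lon 110°W

Convert each endpoint to a unit vector on the sphere (x = cos φ cos λ, y = cos φ sin λ, z = sin φ).
The central angle between the endpoints is δ = arccos(p₁·p₂) ≈ 0.833 rad (47.7°).
Interpolate at f = 0.84 with slerp weights a = sin((1−f)δ)/sin δ ≈ 0.180, b = sin(fδ)/sin δ ≈ 0.870.
p = a·p₁ + b·p₂ ≈ (-0.223, -0.612, 0.759); φ = arcsin(p_z) ≈ 49.34°, λ = atan2(p_y, p_x) ≈ -110.02°.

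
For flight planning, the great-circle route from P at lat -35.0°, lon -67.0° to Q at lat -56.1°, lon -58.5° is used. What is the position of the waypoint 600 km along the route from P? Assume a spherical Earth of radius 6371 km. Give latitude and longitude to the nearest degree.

Convert each endpoint to a unit vector on the sphere (x = cos φ cos λ, y = cos φ sin λ, z = sin φ).
The central angle between the endpoints is δ = arccos(p₁·p₂) ≈ 0.382 rad (21.9°). The total great-circle distance is δ·R ≈ 0.382 × 6371 ≈ 2433 km, so the target fraction is f = 600/2433 ≈ 0.247.
Interpolate at f ≈ 0.247 with slerp weights a = sin((1−f)δ)/sin δ ≈ 0.761, b = sin(fδ)/sin δ ≈ 0.252.
p = a·p₁ + b·p₂ ≈ (0.317, -0.694, -0.646); φ = arcsin(p_z) ≈ -40.25°, λ = atan2(p_y, p_x) ≈ -65.44°.

≈ lat -40°, lon -65°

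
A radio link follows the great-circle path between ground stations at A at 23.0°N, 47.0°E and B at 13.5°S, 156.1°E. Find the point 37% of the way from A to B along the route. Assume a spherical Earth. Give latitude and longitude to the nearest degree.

The haversine formula gives a central angle δ ≈ 1.965 rad (112.6°) between the endpoints.
Interpolate at f = 0.37 with slerp weights a = sin((1−f)δ)/sin δ ≈ 1.024, b = sin(fδ)/sin δ ≈ 0.720.
p = a·p₁ + b·p₂ ≈ (0.003, 0.973, 0.232); φ = arcsin(p_z) ≈ 13.41°, λ = atan2(p_y, p_x) ≈ 89.84°.

≈ 13°N, 90°E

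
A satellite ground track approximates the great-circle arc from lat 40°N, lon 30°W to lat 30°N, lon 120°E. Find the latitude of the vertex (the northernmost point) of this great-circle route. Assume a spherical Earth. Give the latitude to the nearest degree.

≈ 70°N

The great circle lies in the plane with unit normal n̂ = (p₁ × p₂)/|p₁ × p₂|.
Here n̂_z ≈ +0.343; the vertex latitude is φ_max = arccos|n̂_z| ≈ 69.9°.
Check via Clairaut: cos φ_max = |cos φ₁| · sin C = cos(40.0°)·sin(26.6°) ≈ 0.343, again giving ≈ 69.9°.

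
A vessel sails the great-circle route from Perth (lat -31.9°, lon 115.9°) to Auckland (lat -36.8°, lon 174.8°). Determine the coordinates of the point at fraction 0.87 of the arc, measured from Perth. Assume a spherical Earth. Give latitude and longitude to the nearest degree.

≈ lat -38°, lon 167°

Write both endpoints as unit vectors p₁, p₂ with components (cos φ cos λ, cos φ sin λ, sin φ).
The central angle between the endpoints is δ = arccos(p₁·p₂) ≈ 0.840 rad (48.1°).
Interpolate at f = 0.87 with slerp weights a = sin((1−f)δ)/sin δ ≈ 0.146, b = sin(fδ)/sin δ ≈ 0.896.
p = a·p₁ + b·p₂ ≈ (-0.769, 0.177, -0.614); φ = arcsin(p_z) ≈ -37.90°, λ = atan2(p_y, p_x) ≈ 167.05°.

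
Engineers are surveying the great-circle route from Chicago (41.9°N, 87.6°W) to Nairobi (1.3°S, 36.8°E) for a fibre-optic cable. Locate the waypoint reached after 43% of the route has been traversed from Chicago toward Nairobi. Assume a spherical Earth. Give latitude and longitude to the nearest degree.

≈ (41°N, 19°W)

The haversine formula gives a central angle δ ≈ 2.021 rad (115.8°) between the endpoints.
Interpolate at f = 0.43 with slerp weights a = sin((1−f)δ)/sin δ ≈ 1.015, b = sin(fδ)/sin δ ≈ 0.849.
p = a·p₁ + b·p₂ ≈ (0.711, -0.247, 0.659); φ = arcsin(p_z) ≈ 41.19°, λ = atan2(p_y, p_x) ≈ -19.13°.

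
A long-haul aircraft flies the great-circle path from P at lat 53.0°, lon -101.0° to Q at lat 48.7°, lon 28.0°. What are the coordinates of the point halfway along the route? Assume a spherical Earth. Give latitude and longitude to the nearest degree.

≈ lat 71°, lon -31°

Write both endpoints as unit vectors p₁, p₂ with components (cos φ cos λ, cos φ sin λ, sin φ).
The central angle between the endpoints is δ = arccos(p₁·p₂) ≈ 1.213 rad (69.5°).
Interpolate at f = 1/2 with slerp weights a = sin((1−f)δ)/sin δ ≈ 0.609, b = sin(fδ)/sin δ ≈ 0.609.
p = a·p₁ + b·p₂ ≈ (0.285, -0.171, 0.943); φ = arcsin(p_z) ≈ 70.60°, λ = atan2(p_y, p_x) ≈ -30.98°.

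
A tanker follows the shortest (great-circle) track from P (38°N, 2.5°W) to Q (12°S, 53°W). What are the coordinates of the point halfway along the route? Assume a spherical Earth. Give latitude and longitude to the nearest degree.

≈ (14°N, 31°W)

Write both endpoints as unit vectors p₁, p₂ with components (cos φ cos λ, cos φ sin λ, sin φ).
The central angle between the endpoints is δ = arccos(p₁·p₂) ≈ 1.200 rad (68.8°).
Interpolate at f = 1/2 with slerp weights a = sin((1−f)δ)/sin δ ≈ 0.606, b = sin(fδ)/sin δ ≈ 0.606.
p = a·p₁ + b·p₂ ≈ (0.834, -0.494, 0.247); φ = arcsin(p_z) ≈ 14.30°, λ = atan2(p_y, p_x) ≈ -30.66°.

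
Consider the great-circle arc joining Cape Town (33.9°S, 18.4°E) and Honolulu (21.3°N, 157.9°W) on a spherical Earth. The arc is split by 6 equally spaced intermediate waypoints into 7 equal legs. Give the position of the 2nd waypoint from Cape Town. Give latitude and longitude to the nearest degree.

The haversine formula gives a central angle δ ≈ 2.914 rad (167.0°) between the endpoints.
Interpolate at f = 2/7 with slerp weights a = sin((1−f)δ)/sin δ ≈ 3.873, b = sin(fδ)/sin δ ≈ 3.284.
p = a·p₁ + b·p₂ ≈ (0.215, -0.137, -0.967); φ = arcsin(p_z) ≈ -75.24°, λ = atan2(p_y, p_x) ≈ -32.43°.

≈ 75°S, 32°W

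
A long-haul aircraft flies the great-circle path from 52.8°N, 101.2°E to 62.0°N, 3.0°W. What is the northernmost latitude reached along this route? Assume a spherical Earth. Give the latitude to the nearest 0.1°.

The great circle lies in the plane with unit normal n̂ = (p₁ × p₂)/|p₁ × p₂|.
Here n̂_z ≈ -0.356; the vertex latitude is φ_max = arccos|n̂_z| ≈ 69.2°.

≈ 69.2°N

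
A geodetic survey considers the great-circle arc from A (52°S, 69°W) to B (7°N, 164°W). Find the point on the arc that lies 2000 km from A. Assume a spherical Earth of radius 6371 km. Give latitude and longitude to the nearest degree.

≈ (48°S, 97°W)

Write both endpoints as unit vectors p₁, p₂ with components (cos φ cos λ, cos φ sin λ, sin φ).
The central angle between the endpoints is δ = arccos(p₁·p₂) ≈ 1.721 rad (98.6°). The total great-circle distance is δ·R ≈ 1.721 × 6371 ≈ 10962 km, so the target fraction is f = 2000/10962 ≈ 0.182.
Interpolate at f ≈ 0.182 with slerp weights a = sin((1−f)δ)/sin δ ≈ 0.998, b = sin(fδ)/sin δ ≈ 0.312.
p = a·p₁ + b·p₂ ≈ (-0.078, -0.659, -0.748); φ = arcsin(p_z) ≈ -48.43°, λ = atan2(p_y, p_x) ≈ -96.74°.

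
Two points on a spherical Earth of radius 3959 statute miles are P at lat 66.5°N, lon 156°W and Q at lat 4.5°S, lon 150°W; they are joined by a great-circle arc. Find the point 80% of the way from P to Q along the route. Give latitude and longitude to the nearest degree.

Convert each endpoint to a unit vector on the sphere (x = cos φ cos λ, y = cos φ sin λ, z = sin φ).
The central angle between the endpoints is δ = arccos(p₁·p₂) ≈ 1.241 rad (71.1°).
Interpolate at f = 0.80 with slerp weights a = sin((1−f)δ)/sin δ ≈ 0.260, b = sin(fδ)/sin δ ≈ 0.885.
p = a·p₁ + b·p₂ ≈ (-0.859, -0.483, 0.169); φ = arcsin(p_z) ≈ 9.71°, λ = atan2(p_y, p_x) ≈ -150.63°.

≈ lat 10°N, lon 151°W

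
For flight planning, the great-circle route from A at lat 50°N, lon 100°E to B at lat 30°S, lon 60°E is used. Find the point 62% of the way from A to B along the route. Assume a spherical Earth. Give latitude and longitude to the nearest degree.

≈ lat 1°N, lon 73°E

Write both endpoints as unit vectors p₁, p₂ with components (cos φ cos λ, cos φ sin λ, sin φ).
The central angle between the endpoints is δ = arccos(p₁·p₂) ≈ 1.527 rad (87.5°).
Interpolate at f = 0.62 with slerp weights a = sin((1−f)δ)/sin δ ≈ 0.549, b = sin(fδ)/sin δ ≈ 0.812.
p = a·p₁ + b·p₂ ≈ (0.291, 0.957, 0.014); φ = arcsin(p_z) ≈ 0.82°, λ = atan2(p_y, p_x) ≈ 73.11°.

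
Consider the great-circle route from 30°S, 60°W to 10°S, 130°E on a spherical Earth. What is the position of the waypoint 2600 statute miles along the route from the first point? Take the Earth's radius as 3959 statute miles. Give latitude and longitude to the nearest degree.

≈ 65°S, 82°W

Convert each endpoint to a unit vector on the sphere (x = cos φ cos λ, y = cos φ sin λ, z = sin φ).
The central angle between the endpoints is δ = arccos(p₁·p₂) ≈ 2.424 rad (138.9°). The total great-circle distance is δ·R ≈ 2.424 × 3959 ≈ 9595 mi, so the target fraction is f = 2600/9595 ≈ 0.271.
Interpolate at f ≈ 0.271 with slerp weights a = sin((1−f)δ)/sin δ ≈ 1.491, b = sin(fδ)/sin δ ≈ 0.928.
p = a·p₁ + b·p₂ ≈ (0.058, -0.418, -0.907); φ = arcsin(p_z) ≈ -65.03°, λ = atan2(p_y, p_x) ≈ -82.08°.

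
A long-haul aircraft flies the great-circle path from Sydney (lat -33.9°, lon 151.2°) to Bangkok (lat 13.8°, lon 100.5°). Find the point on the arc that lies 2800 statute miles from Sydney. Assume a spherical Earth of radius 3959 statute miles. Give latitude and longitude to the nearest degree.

Convert each endpoint to a unit vector on the sphere (x = cos φ cos λ, y = cos φ sin λ, z = sin φ).
The central angle between the endpoints is δ = arccos(p₁·p₂) ≈ 1.184 rad (67.8°). The total great-circle distance is δ·R ≈ 1.184 × 3959 ≈ 4686 mi, so the target fraction is f = 2800/4686 ≈ 0.597.
Interpolate at f ≈ 0.597 with slerp weights a = sin((1−f)δ)/sin δ ≈ 0.495, b = sin(fδ)/sin δ ≈ 0.702.
p = a·p₁ + b·p₂ ≈ (-0.484, 0.868, -0.109); φ = arcsin(p_z) ≈ -6.25°, λ = atan2(p_y, p_x) ≈ 119.16°.

≈ lat -6°, lon 119°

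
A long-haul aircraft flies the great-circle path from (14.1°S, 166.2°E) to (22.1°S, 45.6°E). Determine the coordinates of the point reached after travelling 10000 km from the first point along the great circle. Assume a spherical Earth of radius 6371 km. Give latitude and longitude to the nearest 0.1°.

Convert each endpoint to a unit vector on the sphere (x = cos φ cos λ, y = cos φ sin λ, z = sin φ).
The central angle between the endpoints is δ = arccos(p₁·p₂) ≈ 1.945 rad (111.5°). The total great-circle distance is δ·R ≈ 1.945 × 6371 ≈ 12393 km, so the target fraction is f = 10000/12393 ≈ 0.807.
Interpolate at f ≈ 0.807 with slerp weights a = sin((1−f)δ)/sin δ ≈ 0.394, b = sin(fδ)/sin δ ≈ 1.074.
p = a·p₁ + b·p₂ ≈ (0.325, 0.802, -0.500); φ = arcsin(p_z) ≈ -30.02°, λ = atan2(p_y, p_x) ≈ 67.94°.

≈ (30.0°S, 67.9°E)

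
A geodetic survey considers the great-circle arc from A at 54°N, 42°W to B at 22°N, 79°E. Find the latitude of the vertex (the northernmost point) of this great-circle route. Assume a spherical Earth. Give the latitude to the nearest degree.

≈ 62°N

The great circle lies in the plane with unit normal n̂ = (p₁ × p₂)/|p₁ × p₂|.
Here n̂_z ≈ +0.467; the vertex latitude is φ_max = arccos|n̂_z| ≈ 62.1°.
Check via Clairaut: cos φ_max = |cos φ₁| · sin C = cos(54.0°)·sin(52.7°) ≈ 0.467, again giving ≈ 62.1°.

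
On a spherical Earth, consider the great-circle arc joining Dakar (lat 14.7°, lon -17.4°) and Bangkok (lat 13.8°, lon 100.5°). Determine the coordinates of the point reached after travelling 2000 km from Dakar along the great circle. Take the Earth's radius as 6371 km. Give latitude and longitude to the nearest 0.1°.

≈ lat 20.7°, lon 0.4°

From cos δ = sin φ₁ sin φ₂ + cos φ₁ cos φ₂ cos Δλ, the central angle is δ ≈ 1.960 rad (112.3°). The total great-circle distance is δ·R ≈ 1.960 × 6371 ≈ 12484 km, so the target fraction is f = 2000/12484 ≈ 0.160.
Interpolate at f ≈ 0.160 with slerp weights a = sin((1−f)δ)/sin δ ≈ 1.078, b = sin(fδ)/sin δ ≈ 0.334.
p = a·p₁ + b·p₂ ≈ (0.936, 0.007, 0.353); φ = arcsin(p_z) ≈ 20.67°, λ = atan2(p_y, p_x) ≈ 0.42°.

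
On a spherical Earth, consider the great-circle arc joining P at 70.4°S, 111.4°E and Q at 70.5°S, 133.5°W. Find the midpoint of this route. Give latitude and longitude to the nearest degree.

From cos δ = sin φ₁ sin φ₂ + cos φ₁ cos φ₂ cos Δλ, the central angle is δ ≈ 0.573 rad (32.8°).
Interpolate at f = 1/2 with slerp weights a = sin((1−f)δ)/sin δ ≈ 0.521, b = sin(fδ)/sin δ ≈ 0.521.
p = a·p₁ + b·p₂ ≈ (-0.184, 0.037, -0.982); φ = arcsin(p_z) ≈ -79.21°, λ = atan2(p_y, p_x) ≈ 168.73°.

≈ 79°S, 169°E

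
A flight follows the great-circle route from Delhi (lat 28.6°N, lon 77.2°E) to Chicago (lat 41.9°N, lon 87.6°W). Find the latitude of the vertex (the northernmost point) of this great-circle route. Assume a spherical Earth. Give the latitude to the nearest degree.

≈ 80°N

The great circle lies in the plane with unit normal n̂ = (p₁ × p₂)/|p₁ × p₂|.
Here n̂_z ≈ -0.180; the vertex latitude is φ_max = arccos|n̂_z| ≈ 79.6°.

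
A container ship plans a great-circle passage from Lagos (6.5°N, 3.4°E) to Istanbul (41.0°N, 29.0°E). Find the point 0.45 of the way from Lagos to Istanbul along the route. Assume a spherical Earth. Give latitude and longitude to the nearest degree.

≈ (23°N, 13°E)

From cos δ = sin φ₁ sin φ₂ + cos φ₁ cos φ₂ cos Δλ, the central angle is δ ≈ 0.722 rad (41.4°).
Interpolate at f = 0.45 with slerp weights a = sin((1−f)δ)/sin δ ≈ 0.585, b = sin(fδ)/sin δ ≈ 0.483.
p = a·p₁ + b·p₂ ≈ (0.899, 0.211, 0.383); φ = arcsin(p_z) ≈ 22.53°, λ = atan2(p_y, p_x) ≈ 13.22°.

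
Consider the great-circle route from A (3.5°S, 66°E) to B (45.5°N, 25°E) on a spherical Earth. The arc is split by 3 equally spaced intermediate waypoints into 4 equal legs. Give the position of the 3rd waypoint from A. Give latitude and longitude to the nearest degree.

≈ (34°N, 39°E)

Convert each endpoint to a unit vector on the sphere (x = cos φ cos λ, y = cos φ sin λ, z = sin φ).
The central angle between the endpoints is δ = arccos(p₁·p₂) ≈ 1.065 rad (61.0°).
Interpolate at f = 3/4 with slerp weights a = sin((1−f)δ)/sin δ ≈ 0.301, b = sin(fδ)/sin δ ≈ 0.819.
p = a·p₁ + b·p₂ ≈ (0.642, 0.517, 0.566); φ = arcsin(p_z) ≈ 34.46°, λ = atan2(p_y, p_x) ≈ 38.82°.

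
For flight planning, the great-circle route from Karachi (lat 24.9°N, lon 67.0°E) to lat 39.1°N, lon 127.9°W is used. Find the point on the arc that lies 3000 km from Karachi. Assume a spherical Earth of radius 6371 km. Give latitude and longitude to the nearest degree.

Convert each endpoint to a unit vector on the sphere (x = cos φ cos λ, y = cos φ sin λ, z = sin φ).
The central angle between the endpoints is δ = arccos(p₁·p₂) ≈ 1.998 rad (114.5°). The total great-circle distance is δ·R ≈ 1.998 × 6371 ≈ 12732 km, so the target fraction is f = 3000/12732 ≈ 0.236.
Interpolate at f ≈ 0.236 with slerp weights a = sin((1−f)δ)/sin δ ≈ 1.098, b = sin(fδ)/sin δ ≈ 0.499.
p = a·p₁ + b·p₂ ≈ (0.151, 0.611, 0.777); φ = arcsin(p_z) ≈ 50.96°, λ = atan2(p_y, p_x) ≈ 76.09°.

≈ lat 51°N, lon 76°E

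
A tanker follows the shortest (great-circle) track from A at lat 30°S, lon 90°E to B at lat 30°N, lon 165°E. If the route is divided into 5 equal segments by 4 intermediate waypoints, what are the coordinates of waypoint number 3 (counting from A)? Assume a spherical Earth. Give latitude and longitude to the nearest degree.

≈ lat 6°N, lon 134°E

The haversine formula gives a central angle δ ≈ 1.627 rad (93.2°) between the endpoints.
Interpolate at f = 3/5 with slerp weights a = sin((1−f)δ)/sin δ ≈ 0.607, b = sin(fδ)/sin δ ≈ 0.830.
p = a·p₁ + b·p₂ ≈ (-0.694, 0.711, 0.111); φ = arcsin(p_z) ≈ 6.40°, λ = atan2(p_y, p_x) ≈ 134.29°.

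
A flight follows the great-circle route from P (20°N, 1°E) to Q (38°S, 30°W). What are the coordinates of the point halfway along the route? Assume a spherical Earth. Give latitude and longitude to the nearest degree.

Write both endpoints as unit vectors p₁, p₂ with components (cos φ cos λ, cos φ sin λ, sin φ).
The central angle between the endpoints is δ = arccos(p₁·p₂) ≈ 1.133 rad (64.9°).
Interpolate at f = 1/2 with slerp weights a = sin((1−f)δ)/sin δ ≈ 0.593, b = sin(fδ)/sin δ ≈ 0.593.
p = a·p₁ + b·p₂ ≈ (0.961, -0.224, -0.162); φ = arcsin(p_z) ≈ -9.33°, λ = atan2(p_y, p_x) ≈ -13.11°.

≈ (9°S, 13°W)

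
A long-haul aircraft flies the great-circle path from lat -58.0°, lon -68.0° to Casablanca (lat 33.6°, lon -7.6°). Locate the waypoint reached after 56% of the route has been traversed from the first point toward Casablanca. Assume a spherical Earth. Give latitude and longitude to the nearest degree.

≈ lat -8°, lon -28°

Convert each endpoint to a unit vector on the sphere (x = cos φ cos λ, y = cos φ sin λ, z = sin φ).
The central angle between the endpoints is δ = arccos(p₁·p₂) ≈ 1.825 rad (104.6°).
Interpolate at f = 0.56 with slerp weights a = sin((1−f)δ)/sin δ ≈ 0.743, b = sin(fδ)/sin δ ≈ 0.881.
p = a·p₁ + b·p₂ ≈ (0.875, -0.462, -0.143); φ = arcsin(p_z) ≈ -8.20°, λ = atan2(p_y, p_x) ≈ -27.84°.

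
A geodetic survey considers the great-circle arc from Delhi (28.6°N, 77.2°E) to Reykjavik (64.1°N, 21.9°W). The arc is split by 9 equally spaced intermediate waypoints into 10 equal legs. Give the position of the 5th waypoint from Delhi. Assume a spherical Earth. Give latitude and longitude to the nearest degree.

Write both endpoints as unit vectors p₁, p₂ with components (cos φ cos λ, cos φ sin λ, sin φ).
The central angle between the endpoints is δ = arccos(p₁·p₂) ≈ 1.192 rad (68.3°).
Interpolate at f = 5/10 with slerp weights a = sin((1−f)δ)/sin δ ≈ 0.604, b = sin(fδ)/sin δ ≈ 0.604.
p = a·p₁ + b·p₂ ≈ (0.362, 0.419, 0.833); φ = arcsin(p_z) ≈ 56.37°, λ = atan2(p_y, p_x) ≈ 49.13°.

≈ 56°N, 49°E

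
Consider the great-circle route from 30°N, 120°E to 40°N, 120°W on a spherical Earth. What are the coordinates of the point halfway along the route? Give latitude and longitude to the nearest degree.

≈ 54°N, 174°E

Write both endpoints as unit vectors p₁, p₂ with components (cos φ cos λ, cos φ sin λ, sin φ).
The central angle between the endpoints is δ = arccos(p₁·p₂) ≈ 1.581 rad (90.6°).
Interpolate at f = 1/2 with slerp weights a = sin((1−f)δ)/sin δ ≈ 0.711, b = sin(fδ)/sin δ ≈ 0.711.
p = a·p₁ + b·p₂ ≈ (-0.580, 0.062, 0.812); φ = arcsin(p_z) ≈ 54.32°, λ = atan2(p_y, p_x) ≈ 173.94°.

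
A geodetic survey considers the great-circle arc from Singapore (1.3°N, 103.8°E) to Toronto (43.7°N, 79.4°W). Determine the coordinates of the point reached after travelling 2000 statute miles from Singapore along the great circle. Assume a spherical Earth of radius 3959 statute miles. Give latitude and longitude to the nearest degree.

≈ 30°N, 106°E

Write both endpoints as unit vectors p₁, p₂ with components (cos φ cos λ, cos φ sin λ, sin φ).
The central angle between the endpoints is δ = arccos(p₁·p₂) ≈ 2.355 rad (134.9°). The total great-circle distance is δ·R ≈ 2.355 × 3959 ≈ 9322 mi, so the target fraction is f = 2000/9322 ≈ 0.215.
Interpolate at f ≈ 0.215 with slerp weights a = sin((1−f)δ)/sin δ ≈ 1.358, b = sin(fδ)/sin δ ≈ 0.683.
p = a·p₁ + b·p₂ ≈ (-0.233, 0.832, 0.503); φ = arcsin(p_z) ≈ 30.19°, λ = atan2(p_y, p_x) ≈ 105.63°.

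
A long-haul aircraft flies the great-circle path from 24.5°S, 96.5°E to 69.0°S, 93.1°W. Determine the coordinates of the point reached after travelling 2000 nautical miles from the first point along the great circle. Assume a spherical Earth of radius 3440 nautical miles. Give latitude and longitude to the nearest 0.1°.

≈ 57.7°S, 100.0°E

Write both endpoints as unit vectors p₁, p₂ with components (cos φ cos λ, cos φ sin λ, sin φ).
The central angle between the endpoints is δ = arccos(p₁·p₂) ≈ 1.505 rad (86.2°). The total great-circle distance is δ·R ≈ 1.505 × 3440 ≈ 5178 nmi, so the target fraction is f = 2000/5178 ≈ 0.386.
Interpolate at f ≈ 0.386 with slerp weights a = sin((1−f)δ)/sin δ ≈ 0.800, b = sin(fδ)/sin δ ≈ 0.550.
p = a·p₁ + b·p₂ ≈ (-0.093, 0.526, -0.845); φ = arcsin(p_z) ≈ -57.72°, λ = atan2(p_y, p_x) ≈ 100.03°.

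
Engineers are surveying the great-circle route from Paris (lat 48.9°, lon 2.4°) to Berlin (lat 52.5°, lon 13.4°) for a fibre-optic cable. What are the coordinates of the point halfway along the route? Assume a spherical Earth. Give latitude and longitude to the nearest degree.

The haversine formula gives a central angle δ ≈ 0.137 rad (7.8°) between the endpoints.
Interpolate at f = 1/2 with slerp weights a = sin((1−f)δ)/sin δ ≈ 0.501, b = sin(fδ)/sin δ ≈ 0.501.
p = a·p₁ + b·p₂ ≈ (0.626, 0.085, 0.775); φ = arcsin(p_z) ≈ 50.83°, λ = atan2(p_y, p_x) ≈ 7.69°.

≈ lat 51°, lon 8°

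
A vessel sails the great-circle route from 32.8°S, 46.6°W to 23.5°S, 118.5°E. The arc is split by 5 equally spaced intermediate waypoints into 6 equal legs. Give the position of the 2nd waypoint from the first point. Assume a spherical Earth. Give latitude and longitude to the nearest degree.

≈ 70°S, 15°W

Convert each endpoint to a unit vector on the sphere (x = cos φ cos λ, y = cos φ sin λ, z = sin φ).
The central angle between the endpoints is δ = arccos(p₁·p₂) ≈ 2.128 rad (121.9°).
Interpolate at f = 2/6 with slerp weights a = sin((1−f)δ)/sin δ ≈ 1.165, b = sin(fδ)/sin δ ≈ 0.768.
p = a·p₁ + b·p₂ ≈ (0.337, -0.093, -0.937); φ = arcsin(p_z) ≈ -69.55°, λ = atan2(p_y, p_x) ≈ -15.40°.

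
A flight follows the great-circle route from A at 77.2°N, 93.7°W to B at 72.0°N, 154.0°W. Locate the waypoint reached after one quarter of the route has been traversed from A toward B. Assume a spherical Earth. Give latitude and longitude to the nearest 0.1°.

From cos δ = sin φ₁ sin φ₂ + cos φ₁ cos φ₂ cos Δλ, the central angle is δ ≈ 0.279 rad (16.0°).
Interpolate at f = 1/4 with slerp weights a = sin((1−f)δ)/sin δ ≈ 0.754, b = sin(fδ)/sin δ ≈ 0.253.
p = a·p₁ + b·p₂ ≈ (-0.081, -0.201, 0.976); φ = arcsin(p_z) ≈ 77.48°, λ = atan2(p_y, p_x) ≈ -111.96°.

≈ 77.5°N, 112.0°W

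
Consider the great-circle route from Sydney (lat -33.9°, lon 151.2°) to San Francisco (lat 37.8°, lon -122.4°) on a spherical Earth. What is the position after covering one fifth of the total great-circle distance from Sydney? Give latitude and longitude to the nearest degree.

≈ lat -20°, lon 170°

Write both endpoints as unit vectors p₁, p₂ with components (cos φ cos λ, cos φ sin λ, sin φ).
The central angle between the endpoints is δ = arccos(p₁·p₂) ≈ 1.876 rad (107.5°).
Interpolate at f = 1/5 with slerp weights a = sin((1−f)δ)/sin δ ≈ 1.046, b = sin(fδ)/sin δ ≈ 0.384.
p = a·p₁ + b·p₂ ≈ (-0.923, 0.162, -0.348); φ = arcsin(p_z) ≈ -20.36°, λ = atan2(p_y, p_x) ≈ 170.06°.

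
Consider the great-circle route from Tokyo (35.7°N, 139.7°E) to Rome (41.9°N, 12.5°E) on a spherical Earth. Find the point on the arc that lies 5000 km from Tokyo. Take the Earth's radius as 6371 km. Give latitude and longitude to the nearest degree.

From cos δ = sin φ₁ sin φ₂ + cos φ₁ cos φ₂ cos Δλ, the central angle is δ ≈ 1.547 rad (88.6°). The total great-circle distance is δ·R ≈ 1.547 × 6371 ≈ 9853 km, so the target fraction is f = 5000/9853 ≈ 0.507.
Interpolate at f ≈ 0.507 with slerp weights a = sin((1−f)δ)/sin δ ≈ 0.690, b = sin(fδ)/sin δ ≈ 0.707.
p = a·p₁ + b·p₂ ≈ (0.086, 0.476, 0.875); φ = arcsin(p_z) ≈ 61.04°, λ = atan2(p_y, p_x) ≈ 79.76°.

≈ (61°N, 80°E)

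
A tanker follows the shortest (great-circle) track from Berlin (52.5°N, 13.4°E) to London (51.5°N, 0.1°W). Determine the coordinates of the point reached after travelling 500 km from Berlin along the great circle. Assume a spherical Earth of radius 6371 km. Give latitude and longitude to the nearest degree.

Convert each endpoint to a unit vector on the sphere (x = cos φ cos λ, y = cos φ sin λ, z = sin φ).
The central angle between the endpoints is δ = arccos(p₁·p₂) ≈ 0.146 rad (8.4°). The total great-circle distance is δ·R ≈ 0.146 × 6371 ≈ 929 km, so the target fraction is f = 500/929 ≈ 0.538.
Interpolate at f ≈ 0.538 with slerp weights a = sin((1−f)δ)/sin δ ≈ 0.463, b = sin(fδ)/sin δ ≈ 0.539.
p = a·p₁ + b·p₂ ≈ (0.610, 0.065, 0.790); φ = arcsin(p_z) ≈ 52.15°, λ = atan2(p_y, p_x) ≈ 6.06°.

≈ (52°N, 6°E)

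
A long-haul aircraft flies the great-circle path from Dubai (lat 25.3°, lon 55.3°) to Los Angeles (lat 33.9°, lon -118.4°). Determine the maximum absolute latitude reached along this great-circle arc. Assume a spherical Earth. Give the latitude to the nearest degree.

≈ 85°

The great circle lies in the plane with unit normal n̂ = (p₁ × p₂)/|p₁ × p₂|.
Here n̂_z ≈ -0.096; the vertex latitude is φ_max = arccos|n̂_z| ≈ 84.5°.
Check via Clairaut: cos φ_max = |cos φ₁| · sin C = cos(25.3°)·sin(6.1°) ≈ 0.096, again giving ≈ 84.5°.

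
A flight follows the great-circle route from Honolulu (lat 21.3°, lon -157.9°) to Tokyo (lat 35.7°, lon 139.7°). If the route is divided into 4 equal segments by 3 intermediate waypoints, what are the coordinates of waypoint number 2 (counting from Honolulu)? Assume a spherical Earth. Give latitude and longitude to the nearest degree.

From cos δ = sin φ₁ sin φ₂ + cos φ₁ cos φ₂ cos Δλ, the central angle is δ ≈ 0.973 rad (55.8°).
Interpolate at f = 2/4 with slerp weights a = sin((1−f)δ)/sin δ ≈ 0.566, b = sin(fδ)/sin δ ≈ 0.566.
p = a·p₁ + b·p₂ ≈ (-0.839, 0.099, 0.536); φ = arcsin(p_z) ≈ 32.38°, λ = atan2(p_y, p_x) ≈ 173.28°.

≈ lat 32°, lon 173°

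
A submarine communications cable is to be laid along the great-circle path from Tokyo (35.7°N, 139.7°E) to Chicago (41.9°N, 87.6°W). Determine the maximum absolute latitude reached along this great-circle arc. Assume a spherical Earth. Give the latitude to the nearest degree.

≈ 64°N

The great circle lies in the plane with unit normal n̂ = (p₁ × p₂)/|p₁ × p₂|.
Here n̂_z ≈ +0.444; the vertex latitude is φ_max = arccos|n̂_z| ≈ 63.6°.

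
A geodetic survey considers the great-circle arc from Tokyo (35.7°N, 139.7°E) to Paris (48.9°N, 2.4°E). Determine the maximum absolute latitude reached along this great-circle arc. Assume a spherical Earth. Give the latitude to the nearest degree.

≈ 69°N

The great circle lies in the plane with unit normal n̂ = (p₁ × p₂)/|p₁ × p₂|.
Here n̂_z ≈ -0.362; the vertex latitude is φ_max = arccos|n̂_z| ≈ 68.7°.
Check via Clairaut: cos φ_max = |cos φ₁| · sin C = cos(35.7°)·sin(26.5°) ≈ 0.362, again giving ≈ 68.7°.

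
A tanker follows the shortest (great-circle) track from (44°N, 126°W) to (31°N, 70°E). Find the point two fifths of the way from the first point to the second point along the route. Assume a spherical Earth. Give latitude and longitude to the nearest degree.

≈ (79°N, 174°E)

Convert each endpoint to a unit vector on the sphere (x = cos φ cos λ, y = cos φ sin λ, z = sin φ).
The central angle between the endpoints is δ = arccos(p₁·p₂) ≈ 1.808 rad (103.6°).
Interpolate at f = 2/5 with slerp weights a = sin((1−f)δ)/sin δ ≈ 0.910, b = sin(fδ)/sin δ ≈ 0.681.
p = a·p₁ + b·p₂ ≈ (-0.185, 0.019, 0.983); φ = arcsin(p_z) ≈ 79.28°, λ = atan2(p_y, p_x) ≈ 174.13°.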